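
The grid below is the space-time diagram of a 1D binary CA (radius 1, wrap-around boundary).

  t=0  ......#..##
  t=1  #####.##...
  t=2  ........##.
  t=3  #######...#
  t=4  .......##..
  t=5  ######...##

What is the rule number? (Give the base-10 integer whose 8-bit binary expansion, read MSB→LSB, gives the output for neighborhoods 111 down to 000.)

21

  ###|.  b7=0 t=1,i=1
  ##.|.  b6=0 t=0,i=10
  #.#|.  b5=0 t=1,i=5
  #..|#  b4=1 t=0,i=0
  .##|.  b3=0 t=0,i=9
  .#.|#  b2=1 t=0,i=6
  ..#|.  b1=0 t=0,i=5
  ...|#  b0=1 t=0,i=1
  bits 00010101 = 21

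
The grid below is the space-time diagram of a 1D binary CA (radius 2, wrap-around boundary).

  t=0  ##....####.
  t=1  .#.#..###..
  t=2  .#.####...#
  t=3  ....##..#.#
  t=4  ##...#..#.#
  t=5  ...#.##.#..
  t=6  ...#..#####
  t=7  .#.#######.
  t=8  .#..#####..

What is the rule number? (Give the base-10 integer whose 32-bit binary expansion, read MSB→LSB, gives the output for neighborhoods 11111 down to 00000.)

3290149808

  #####|#  b31=1 t=6,i=8
  ####.|#  b30=1 t=0,i=8
  ###.#|.  b29=0 t=0,i=9
  ###..|.  b28=0 t=1,i=8
  ##.##|.  b27=0 t=0,i=10
  ##.#.|#  b26=1 t=5,i=7
  ##..#|.  b25=0 t=3,i=6
  ##...|.  b24=0 t=0,i=2
  #.###|.  b23=0 t=2,i=3
  #.##.|.  b22=0 t=0,i=0
  #.#.#|.  b21=0 t=2,i=1
  #.#..|#  b20=1 t=1,i=3
  #..##|#  b19=1 t=1,i=5
  #..#.|.  b18=0 t=3,i=7
  #...#|#  b17=1 t=1,i=10
  #....|#  b16=1 t=0,i=3
  .####|#  b15=1 t=0,i=7
  .###.|.  b14=0 t=1,i=7
  .##.#|#  b13=1 t=5,i=6
  .##..|#  b12=1 t=0,i=1
  .#.##|.  b11=0 t=2,i=2
  .#.#.|.  b10=0 t=1,i=2
  .#..#|#  b9=1 t=1,i=4
  .#...|#  b8=1 t=3,i=0
  ..###|#  b7=1 t=0,i=6
  ..##.|.  b6=0 t=3,i=4
  ..#.#|#  b5=1 t=1,i=1
  ..#..|#  b4=1 t=4,i=5
  ...##|.  b3=0 t=0,i=5
  ...#.|.  b2=0 t=1,i=0
  ....#|.  b1=0 t=0,i=4
  .....|.  b0=0 t=5,i=0
  bits 11000100000110111011001110110000 = 3290149808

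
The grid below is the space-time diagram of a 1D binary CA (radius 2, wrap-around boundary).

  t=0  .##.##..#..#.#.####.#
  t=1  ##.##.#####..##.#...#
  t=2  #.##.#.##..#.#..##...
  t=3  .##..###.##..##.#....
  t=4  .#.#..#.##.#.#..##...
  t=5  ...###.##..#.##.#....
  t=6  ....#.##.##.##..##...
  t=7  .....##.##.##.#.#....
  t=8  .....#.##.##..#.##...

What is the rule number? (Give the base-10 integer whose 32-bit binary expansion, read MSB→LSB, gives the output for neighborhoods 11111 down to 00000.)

2322910032

  [31] ##### => #  t=1,i=8
  [30] ####. => .  t=0,i=17
  [29] ###.# => .  t=0,i=18
  [28] ###.. => .  t=1,i=10
  [27] ##.## => #  t=0,i=3
  [26] ##.#. => .  t=0,i=19
  [25] ##..# => #  t=0,i=6
  [24] ##... => .  t=2,i=18
  [23] #.### => .  t=0,i=15
  [22] #.##. => #  t=0,i=1
  [21] #.#.# => #  t=0,i=13
  [20] #.#.. => #  t=1,i=16
  [19] #..## => .  t=1,i=12
  [18] #..#. => #  t=0,i=7
  [17] #...# => .  t=1,i=18
  [16] #.... => .  t=3,i=18
  [15] .#### => #  t=0,i=16
  [14] .###. => #  t=1,i=0
  [13] .##.# => .  t=0,i=2
  [12] .##.. => .  t=0,i=5
  [11] .#.## => #  t=0,i=0
  [10] .#.#. => .  t=0,i=12
  [9] .#..# => #  t=0,i=9
  [8] .#... => #  t=1,i=17
  [7] ..### => .  t=1,i=20
  [6] ..##. => #  t=1,i=13
  [5] ..#.# => .  t=0,i=11
  [4] ..#.. => #  t=0,i=8
  [3] ...## => .  t=1,i=19
  [2] ...#. => .  t=2,i=20
  [1] ....# => .  t=3,i=20
  [0] ..... => .  t=3,i=19
  bits 10001010011101001100101101010000 = 2322910032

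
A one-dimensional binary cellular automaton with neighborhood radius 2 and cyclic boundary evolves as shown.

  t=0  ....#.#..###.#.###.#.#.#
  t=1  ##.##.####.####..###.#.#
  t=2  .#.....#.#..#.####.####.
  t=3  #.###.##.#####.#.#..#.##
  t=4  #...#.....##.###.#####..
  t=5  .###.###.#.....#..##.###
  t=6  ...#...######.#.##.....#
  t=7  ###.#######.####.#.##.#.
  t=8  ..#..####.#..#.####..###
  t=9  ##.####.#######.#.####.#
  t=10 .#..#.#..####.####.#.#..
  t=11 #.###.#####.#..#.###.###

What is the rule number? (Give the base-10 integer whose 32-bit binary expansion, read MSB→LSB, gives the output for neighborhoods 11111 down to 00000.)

  ##### -> #   bit 31 = 1  t=3,i=11
  ####. -> .   bit 30 = 0  t=1,i=8
  ###.# -> #   bit 29 = 1  t=0,i=11
  ###.. -> #   bit 28 = 1  t=1,i=14
  ##.## -> .   bit 27 = 0  t=1,i=2
  ##.#. -> #   bit 26 = 1  t=0,i=12
  ##..# -> #   bit 25 = 1  t=1,i=15
  ##... -> .   bit 24 = 0  t=6,i=18
  #.### -> .   bit 23 = 0  t=0,i=15
  #.##. -> .   bit 22 = 0  t=1,i=3
  #.#.# -> #   bit 21 = 1  t=0,i=13
  #.#.. -> #   bit 20 = 1  t=0,i=6
  #..## -> #   bit 19 = 1  t=0,i=8
  #..#. -> #   bit 18 = 1  t=2,i=0
  #...# -> #   bit 17 = 1  t=4,i=2
  #.... -> #   bit 16 = 1  t=0,i=1
  .#### -> #   bit 15 = 1  t=1,i=7
  .###. -> .   bit 14 = 0  t=0,i=10
  .##.# -> .   bit 13 = 0  t=1,i=4
  .##.. -> #   bit 12 = 1  t=6,i=17
  .#.## -> #   bit 11 = 1  t=0,i=14
  .#.#. -> .   bit 10 = 0  t=0,i=5
  .#..# -> #   bit 9 = 1  t=0,i=7
  .#... -> #   bit 8 = 1  t=0,i=0
  ..### -> #   bit 7 = 1  t=0,i=9
  ..##. -> .   bit 6 = 0  t=4,i=10
  ..#.# -> #   bit 5 = 1  t=0,i=4
  ..#.. -> .   bit 4 = 0  t=2,i=1
  ...## -> #   bit 3 = 1  t=4,i=9
  ...#. -> #   bit 2 = 1  t=0,i=3
  ....# -> .   bit 1 = 0  t=0,i=2
  ..... -> #   bit 0 = 1  t=2,i=4
  bits 10110110001111111001101110101101 = 3057621933

3057621933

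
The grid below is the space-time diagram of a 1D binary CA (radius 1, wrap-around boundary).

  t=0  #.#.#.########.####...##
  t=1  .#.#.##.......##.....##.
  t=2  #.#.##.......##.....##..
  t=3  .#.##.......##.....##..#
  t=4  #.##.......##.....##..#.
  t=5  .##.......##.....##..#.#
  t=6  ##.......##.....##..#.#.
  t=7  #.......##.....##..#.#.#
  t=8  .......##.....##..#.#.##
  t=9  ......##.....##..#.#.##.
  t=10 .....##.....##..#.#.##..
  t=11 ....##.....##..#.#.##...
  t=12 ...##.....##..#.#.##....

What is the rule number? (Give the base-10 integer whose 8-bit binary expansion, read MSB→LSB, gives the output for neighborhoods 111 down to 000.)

  ### -> .   bit 7 = 0  t=0,i=7
  ##. -> .   bit 6 = 0  t=0,i=0
  #.# -> #   bit 5 = 1  t=0,i=1
  #.. -> .   bit 4 = 0  t=0,i=19
  .## -> #   bit 3 = 1  t=0,i=6
  .#. -> .   bit 2 = 0  t=0,i=2
  ..# -> #   bit 1 = 1  t=0,i=21
  ... -> .   bit 0 = 0  t=0,i=20
  bits 00101010 = 42

42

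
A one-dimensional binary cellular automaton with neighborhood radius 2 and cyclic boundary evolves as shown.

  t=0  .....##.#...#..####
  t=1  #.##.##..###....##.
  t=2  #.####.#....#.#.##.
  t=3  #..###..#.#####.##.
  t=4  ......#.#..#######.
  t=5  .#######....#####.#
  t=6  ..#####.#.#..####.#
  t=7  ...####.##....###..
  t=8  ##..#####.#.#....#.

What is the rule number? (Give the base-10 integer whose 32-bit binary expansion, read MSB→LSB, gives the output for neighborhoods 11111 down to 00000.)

3949110631

  [31] ##### => #  t=3,i=12
  [30] ####. => #  t=0,i=17
  [29] ###.# => #  t=2,i=5
  [28] ###.. => .  t=0,i=18
  [27] ##.## => #  t=1,i=4
  [26] ##.#. => .  t=0,i=7
  [25] ##..# => #  t=1,i=7
  [24] ##... => #  t=0,i=0
  [23] #.### => .  t=2,i=2
  [22] #.##. => #  t=1,i=2
  [21] #.#.# => #  t=1,i=0
  [20] #.#.. => .  t=0,i=8
  [19] #..## => .  t=0,i=14
  [18] #..#. => .  t=3,i=7
  [17] #...# => #  t=0,i=10
  [16] #.... => .  t=0,i=1
  [15] .#### => #  t=0,i=16
  [14] .###. => .  t=1,i=10
  [13] .##.# => #  t=0,i=6
  [12] .##.. => .  t=1,i=6
  [11] .#.## => .  t=1,i=1
  [10] .#.#. => #  t=2,i=13
  [9] .#..# => .  t=0,i=13
  [8] .#... => #  t=0,i=9
  [7] ..### => .  t=0,i=15
  [6] ..##. => #  t=0,i=5
  [5] ..#.# => #  t=2,i=12
  [4] ..#.. => .  t=0,i=12
  [3] ...## => .  t=0,i=4
  [2] ...#. => #  t=0,i=11
  [1] ....# => #  t=0,i=3
  [0] ..... => #  t=0,i=2
  bits 11101011011000101010010101100111 = 3949110631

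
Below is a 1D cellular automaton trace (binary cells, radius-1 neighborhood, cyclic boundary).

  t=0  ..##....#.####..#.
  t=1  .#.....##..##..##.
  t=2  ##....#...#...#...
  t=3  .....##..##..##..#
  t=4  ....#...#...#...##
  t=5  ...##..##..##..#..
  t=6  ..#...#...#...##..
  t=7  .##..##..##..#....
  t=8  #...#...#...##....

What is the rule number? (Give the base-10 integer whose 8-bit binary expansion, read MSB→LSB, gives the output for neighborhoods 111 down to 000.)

  ###|#  b7=1 t=0,i=11
  ##.|.  b6=0 t=0,i=3
  #.#|.  b5=0 t=0,i=9
  #..|.  b4=0 t=0,i=4
  .##|.  b3=0 t=0,i=2
  .#.|#  b2=1 t=0,i=8
  ..#|#  b1=1 t=0,i=1
  ...|.  b0=0 t=0,i=0
  bits 10000110 = 134

134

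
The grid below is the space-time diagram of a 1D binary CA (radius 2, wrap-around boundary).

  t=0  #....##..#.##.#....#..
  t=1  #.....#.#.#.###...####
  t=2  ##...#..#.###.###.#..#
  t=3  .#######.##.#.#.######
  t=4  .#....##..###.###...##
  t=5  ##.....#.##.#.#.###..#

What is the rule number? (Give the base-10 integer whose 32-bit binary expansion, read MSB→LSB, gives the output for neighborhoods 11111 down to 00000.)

1975401108

  [31] ##### => .  t=1,i=20
  [30] ####. => #  t=1,i=21
  [29] ###.# => #  t=2,i=12
  [28] ###.. => #  t=1,i=0
  [27] ##.## => .  t=2,i=13
  [26] ##.#. => #  t=0,i=13
  [25] ##..# => .  t=0,i=7
  [24] ##... => #  t=1,i=1
  [23] #.### => #  t=1,i=12
  [22] #.##. => .  t=0,i=11
  [21] #.#.# => #  t=1,i=8
  [20] #.#.. => #  t=0,i=14
  [19] #..## => #  t=2,i=20
  [18] #..#. => #  t=0,i=8
  [17] #...# => #  t=1,i=16
  [16] #.... => .  t=0,i=2
  [15] .#### => .  t=1,i=19
  [14] .###. => .  t=1,i=13
  [13] .##.# => #  t=0,i=12
  [12] .##.. => #  t=0,i=6
  [11] .#.## => #  t=0,i=10
  [10] .#.#. => .  t=1,i=7
  [9] .#..# => #  t=0,i=20
  [8] .#... => .  t=0,i=1
  [7] ..### => #  t=1,i=18
  [6] ..##. => .  t=0,i=5
  [5] ..#.# => .  t=0,i=9
  [4] ..#.. => #  t=0,i=0
  [3] ...## => .  t=0,i=4
  [2] ...#. => #  t=0,i=18
  [1] ....# => .  t=0,i=3
  [0] ..... => .  t=1,i=3
  bits 01110101101111100011101010010100 = 1975401108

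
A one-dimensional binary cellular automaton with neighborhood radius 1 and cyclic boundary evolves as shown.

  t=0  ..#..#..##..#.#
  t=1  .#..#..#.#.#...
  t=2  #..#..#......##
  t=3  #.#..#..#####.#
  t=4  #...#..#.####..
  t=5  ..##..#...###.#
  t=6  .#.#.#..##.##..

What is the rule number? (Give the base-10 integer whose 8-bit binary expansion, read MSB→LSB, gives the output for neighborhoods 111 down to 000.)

195

  [7] ### => #  t=2,i=14
  [6] ##. => #  t=0,i=9
  [5] #.# => .  t=0,i=13
  [4] #.. => .  t=0,i=0
  [3] .## => .  t=0,i=8
  [2] .#. => .  t=0,i=2
  [1] ..# => #  t=0,i=1
  [0] ... => #  t=1,i=13
  bits 11000011 = 195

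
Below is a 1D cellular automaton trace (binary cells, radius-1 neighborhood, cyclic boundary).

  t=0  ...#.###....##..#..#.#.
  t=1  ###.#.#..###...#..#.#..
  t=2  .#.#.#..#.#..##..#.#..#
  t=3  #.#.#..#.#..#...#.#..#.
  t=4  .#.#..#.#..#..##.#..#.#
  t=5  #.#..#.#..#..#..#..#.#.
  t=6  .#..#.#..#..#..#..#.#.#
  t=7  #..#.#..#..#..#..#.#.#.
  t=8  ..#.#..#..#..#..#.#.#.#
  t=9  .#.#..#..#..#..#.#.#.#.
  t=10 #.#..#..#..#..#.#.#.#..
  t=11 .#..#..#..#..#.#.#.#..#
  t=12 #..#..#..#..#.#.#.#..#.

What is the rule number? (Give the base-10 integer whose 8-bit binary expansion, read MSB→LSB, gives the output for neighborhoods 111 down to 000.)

163

  nb ###: next=#  (t=0,i=6, bit7=1)
  nb ##.: next=.  (t=0,i=7, bit6=0)
  nb #.#: next=#  (t=0,i=4, bit5=1)
  nb #..: next=.  (t=0,i=8, bit4=0)
  nb .##: next=.  (t=0,i=5, bit3=0)
  nb .#.: next=.  (t=0,i=3, bit2=0)
  nb ..#: next=#  (t=0,i=2, bit1=1)
  nb ...: next=#  (t=0,i=0, bit0=1)
  bits 10100011 = 163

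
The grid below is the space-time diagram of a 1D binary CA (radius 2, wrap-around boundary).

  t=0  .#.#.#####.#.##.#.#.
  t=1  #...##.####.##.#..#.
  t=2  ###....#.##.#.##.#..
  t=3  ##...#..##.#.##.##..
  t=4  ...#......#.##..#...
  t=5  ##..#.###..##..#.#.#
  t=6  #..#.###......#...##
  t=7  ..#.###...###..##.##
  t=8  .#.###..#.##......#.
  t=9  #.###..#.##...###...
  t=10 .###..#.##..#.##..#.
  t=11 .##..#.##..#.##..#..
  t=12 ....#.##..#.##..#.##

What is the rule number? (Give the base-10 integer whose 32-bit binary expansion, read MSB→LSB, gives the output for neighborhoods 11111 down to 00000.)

  nb #####: next=#  (t=0,i=7, bit31=1)
  nb ####.: next=#  (t=0,i=8, bit30=1)
  nb ###.#: next=#  (t=0,i=9, bit29=1)
  nb ###..: next=.  (t=2,i=2, bit28=0)
  nb ##.##: next=.  (t=1,i=6, bit27=0)
  nb ##.#.: next=#  (t=0,i=10, bit26=1)
  nb ##..#: next=.  (t=3,i=18, bit25=0)
  nb ##...: next=.  (t=2,i=3, bit24=0)
  nb #.###: next=#  (t=0,i=5, bit23=1)
  nb #.##.: next=#  (t=0,i=13, bit22=1)
  nb #.#.#: next=.  (t=0,i=3, bit21=0)
  nb #.#..: next=#  (t=0,i=18, bit20=1)
  nb #..##: next=.  (t=2,i=19, bit19=0)
  nb #..#.: next=#  (t=0,i=0, bit18=1)
  nb #...#: next=#  (t=1,i=2, bit17=1)
  nb #....: next=.  (t=2,i=4, bit16=0)
  nb .####: next=.  (t=0,i=6, bit15=0)
  nb .###.: next=#  (t=2,i=1, bit14=1)
  nb .##.#: next=.  (t=0,i=14, bit13=0)
  nb .##..: next=.  (t=3,i=1, bit12=0)
  nb .#.##: next=#  (t=0,i=4, bit11=1)
  nb .#.#.: next=.  (t=0,i=2, bit10=0)
  nb .#..#: next=.  (t=0,i=19, bit9=0)
  nb .#...: next=#  (t=1,i=1, bit8=1)
  nb ..###: next=#  (t=2,i=0, bit7=1)
  nb ..##.: next=.  (t=1,i=4, bit6=0)
  nb ..#.#: next=.  (t=0,i=1, bit5=0)
  nb ..#..: next=.  (t=3,i=5, bit4=0)
  nb ...##: next=.  (t=1,i=3, bit3=0)
  nb ...#.: next=.  (t=2,i=6, bit2=0)
  nb ....#: next=#  (t=2,i=5, bit1=1)
  nb .....: next=#  (t=4,i=0, bit0=1)
  bits 11100100110101100100100110000011 = 3839248771

3839248771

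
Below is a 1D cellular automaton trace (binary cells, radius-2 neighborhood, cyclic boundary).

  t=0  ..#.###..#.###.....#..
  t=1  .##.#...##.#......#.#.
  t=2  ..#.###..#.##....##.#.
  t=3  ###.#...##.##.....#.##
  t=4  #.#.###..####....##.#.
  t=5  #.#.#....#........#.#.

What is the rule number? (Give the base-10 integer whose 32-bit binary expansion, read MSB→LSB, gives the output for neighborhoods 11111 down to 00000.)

  ##### -> #   bit 31 = 1  t=3,i=0
  ####. -> .   bit 30 = 0  t=3,i=1
  ###.# -> #   bit 29 = 1  t=3,i=2
  ###.. -> .   bit 28 = 0  t=0,i=6
  ##.## -> #   bit 27 = 1  t=3,i=10
  ##.#. -> .   bit 26 = 0  t=1,i=3
  ##..# -> .   bit 25 = 0  t=0,i=7
  ##... -> .   bit 24 = 0  t=0,i=14
  #.### -> #   bit 23 = 1  t=0,i=4
  #.##. -> #   bit 22 = 1  t=2,i=11
  #.#.# -> #   bit 21 = 1  t=4,i=0
  #.#.. -> #   bit 20 = 1  t=1,i=4
  #..## -> .   bit 19 = 0  t=1,i=0
  #..#. -> #   bit 18 = 1  t=0,i=8
  #...# -> #   bit 17 = 1  t=1,i=6
  #.... -> .   bit 16 = 0  t=0,i=15
  .#### -> .   bit 15 = 0  t=3,i=21
  .###. -> .   bit 14 = 0  t=0,i=5
  .##.# -> #   bit 13 = 1  t=1,i=2
  .##.. -> #   bit 12 = 1  t=2,i=12
  .#.## -> .   bit 11 = 0  t=0,i=3
  .#.#. -> .   bit 10 = 0  t=1,i=19
  .#..# -> .   bit 9 = 0  t=1,i=21
  .#... -> #   bit 8 = 1  t=0,i=20
  ..### -> #   bit 7 = 1  t=4,i=9
  ..##. -> .   bit 6 = 0  t=1,i=1
  ..#.# -> #   bit 5 = 1  t=0,i=2
  ..#.. -> .   bit 4 = 0  t=0,i=19
  ...## -> .   bit 3 = 0  t=1,i=7
  ...#. -> #   bit 2 = 1  t=0,i=1
  ....# -> .   bit 1 = 0  t=0,i=0
  ..... -> .   bit 0 = 0  t=0,i=16
  bits 10101000111101100011000110100100 = 2834706852

2834706852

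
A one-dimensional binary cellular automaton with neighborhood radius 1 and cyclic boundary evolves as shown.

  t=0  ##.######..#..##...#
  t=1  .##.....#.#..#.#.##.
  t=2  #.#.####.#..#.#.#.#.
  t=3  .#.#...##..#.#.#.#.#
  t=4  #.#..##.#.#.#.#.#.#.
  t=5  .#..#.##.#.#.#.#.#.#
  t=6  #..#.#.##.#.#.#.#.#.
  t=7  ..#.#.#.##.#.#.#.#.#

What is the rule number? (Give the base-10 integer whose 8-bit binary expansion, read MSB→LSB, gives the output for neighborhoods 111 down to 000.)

  nb ###: next=.  (t=0,i=0, bit7=0)
  nb ##.: next=#  (t=0,i=1, bit6=1)
  nb #.#: next=#  (t=0,i=2, bit5=1)
  nb #..: next=.  (t=0,i=9, bit4=0)
  nb .##: next=.  (t=0,i=3, bit3=0)
  nb .#.: next=.  (t=0,i=11, bit2=0)
  nb ..#: next=#  (t=0,i=10, bit1=1)
  nb ...: next=#  (t=0,i=17, bit0=1)
  bits 01100011 = 99

99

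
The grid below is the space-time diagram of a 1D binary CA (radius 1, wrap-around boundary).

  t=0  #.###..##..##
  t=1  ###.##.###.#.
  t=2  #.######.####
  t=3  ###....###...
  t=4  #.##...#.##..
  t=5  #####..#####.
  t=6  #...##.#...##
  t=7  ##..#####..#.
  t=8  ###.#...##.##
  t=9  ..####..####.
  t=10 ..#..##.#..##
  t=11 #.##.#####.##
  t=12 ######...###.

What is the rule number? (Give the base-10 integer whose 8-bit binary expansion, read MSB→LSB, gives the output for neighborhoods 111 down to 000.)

  ###|.  b7=0 t=0,i=3
  ##.|#  b6=1 t=0,i=0
  #.#|#  b5=1 t=0,i=1
  #..|#  b4=1 t=0,i=5
  .##|#  b3=1 t=0,i=2
  .#.|#  b2=1 t=1,i=11
  ..#|.  b1=0 t=0,i=6
  ...|.  b0=0 t=3,i=4
  bits 01111100 = 124

124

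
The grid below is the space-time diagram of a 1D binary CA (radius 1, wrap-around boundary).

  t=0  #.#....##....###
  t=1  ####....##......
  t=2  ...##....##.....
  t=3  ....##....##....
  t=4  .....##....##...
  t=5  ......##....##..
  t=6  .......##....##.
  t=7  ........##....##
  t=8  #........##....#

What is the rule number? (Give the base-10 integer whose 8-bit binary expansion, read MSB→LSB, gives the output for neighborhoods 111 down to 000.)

  [7] ### => .  t=0,i=14
  [6] ##. => #  t=0,i=0
  [5] #.# => #  t=0,i=1
  [4] #.. => #  t=0,i=3
  [3] .## => .  t=0,i=7
  [2] .#. => #  t=0,i=2
  [1] ..# => .  t=0,i=6
  [0] ... => .  t=0,i=4
  bits 01110100 = 116

116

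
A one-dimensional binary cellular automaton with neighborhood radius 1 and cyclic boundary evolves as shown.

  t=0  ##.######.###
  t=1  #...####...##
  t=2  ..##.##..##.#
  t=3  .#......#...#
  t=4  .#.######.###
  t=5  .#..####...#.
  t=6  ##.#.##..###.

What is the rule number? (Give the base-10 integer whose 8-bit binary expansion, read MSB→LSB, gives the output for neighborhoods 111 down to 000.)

135

  nb ###: next=#  (t=0,i=0, bit7=1)
  nb ##.: next=.  (t=0,i=1, bit6=0)
  nb #.#: next=.  (t=0,i=2, bit5=0)
  nb #..: next=.  (t=1,i=1, bit4=0)
  nb .##: next=.  (t=0,i=3, bit3=0)
  nb .#.: next=#  (t=2,i=12, bit2=1)
  nb ..#: next=#  (t=1,i=3, bit1=1)
  nb ...: next=#  (t=1,i=2, bit0=1)
  bits 10000111 = 135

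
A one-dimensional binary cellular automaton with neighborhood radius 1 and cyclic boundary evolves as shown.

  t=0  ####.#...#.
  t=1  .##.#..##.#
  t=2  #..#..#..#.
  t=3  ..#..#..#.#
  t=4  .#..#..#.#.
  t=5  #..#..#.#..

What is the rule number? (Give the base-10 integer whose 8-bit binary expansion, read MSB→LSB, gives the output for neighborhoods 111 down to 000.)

  [7] ### => #  t=0,i=1
  [6] ##. => .  t=0,i=3
  [5] #.# => #  t=0,i=4
  [4] #.. => .  t=0,i=6
  [3] .## => .  t=0,i=0
  [2] .#. => .  t=0,i=5
  [1] ..# => #  t=0,i=8
  [0] ... => #  t=0,i=7
  bits 10100011 = 163

163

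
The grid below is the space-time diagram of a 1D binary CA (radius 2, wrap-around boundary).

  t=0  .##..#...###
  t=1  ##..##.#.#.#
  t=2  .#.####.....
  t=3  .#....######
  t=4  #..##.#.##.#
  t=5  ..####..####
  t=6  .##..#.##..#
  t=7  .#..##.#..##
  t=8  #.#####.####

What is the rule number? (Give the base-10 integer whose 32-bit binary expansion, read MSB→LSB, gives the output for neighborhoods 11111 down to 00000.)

  nb #####: next=#  (t=3,i=8, bit31=1)
  nb ####.: next=.  (t=2,i=5, bit30=0)
  nb ###.#: next=#  (t=0,i=11, bit29=1)
  nb ###..: next=#  (t=1,i=1, bit28=1)
  nb ##.##: next=#  (t=0,i=0, bit27=1)
  nb ##.#.: next=#  (t=1,i=6, bit26=1)
  nb ##..#: next=.  (t=0,i=3, bit25=0)
  nb ##...: next=#  (t=2,i=7, bit24=1)
  nb #.###: next=.  (t=1,i=11, bit23=0)
  nb #.##.: next=#  (t=0,i=1, bit22=1)
  nb #.#.#: next=.  (t=1,i=7, bit21=0)
  nb #.#..: next=.  (t=3,i=1, bit20=0)
  nb #..##: next=#  (t=1,i=3, bit19=1)
  nb #..#.: next=#  (t=0,i=4, bit18=1)
  nb #...#: next=#  (t=0,i=7, bit17=1)
  nb #....: next=#  (t=2,i=8, bit16=1)
  nb .####: next=.  (t=2,i=4, bit15=0)
  nb .###.: next=.  (t=0,i=10, bit14=0)
  nb .##.#: next=#  (t=1,i=5, bit13=1)
  nb .##..: next=.  (t=0,i=2, bit12=0)
  nb .#.##: next=.  (t=1,i=10, bit11=0)
  nb .#.#.: next=.  (t=1,i=8, bit10=0)
  nb .#..#: next=#  (t=7,i=2, bit9=1)
  nb .#...: next=.  (t=0,i=6, bit8=0)
  nb ..###: next=#  (t=0,i=9, bit7=1)
  nb ..##.: next=#  (t=1,i=4, bit6=1)
  nb ..#.#: next=#  (t=2,i=1, bit5=1)
  nb ..#..: next=#  (t=0,i=5, bit4=1)
  nb ...##: next=.  (t=0,i=8, bit3=0)
  nb ...#.: next=.  (t=2,i=0, bit2=0)
  nb ....#: next=#  (t=2,i=11, bit1=1)
  nb .....: next=#  (t=2,i=9, bit0=1)
  bits 10111101010011110010001011110011 = 3176080115

3176080115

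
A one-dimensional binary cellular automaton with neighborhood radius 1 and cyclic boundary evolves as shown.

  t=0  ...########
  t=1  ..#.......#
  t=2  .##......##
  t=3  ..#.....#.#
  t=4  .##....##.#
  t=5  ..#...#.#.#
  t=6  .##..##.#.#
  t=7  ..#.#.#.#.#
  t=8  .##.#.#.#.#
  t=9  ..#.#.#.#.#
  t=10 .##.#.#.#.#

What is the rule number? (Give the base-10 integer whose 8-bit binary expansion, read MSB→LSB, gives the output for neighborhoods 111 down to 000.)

  [7] ### => .  t=0,i=4
  [6] ##. => #  t=0,i=10
  [5] #.# => .  t=2,i=0
  [4] #.. => .  t=0,i=0
  [3] .## => .  t=0,i=3
  [2] .#. => #  t=1,i=2
  [1] ..# => #  t=0,i=2
  [0] ... => .  t=0,i=1
  bits 01000110 = 70

70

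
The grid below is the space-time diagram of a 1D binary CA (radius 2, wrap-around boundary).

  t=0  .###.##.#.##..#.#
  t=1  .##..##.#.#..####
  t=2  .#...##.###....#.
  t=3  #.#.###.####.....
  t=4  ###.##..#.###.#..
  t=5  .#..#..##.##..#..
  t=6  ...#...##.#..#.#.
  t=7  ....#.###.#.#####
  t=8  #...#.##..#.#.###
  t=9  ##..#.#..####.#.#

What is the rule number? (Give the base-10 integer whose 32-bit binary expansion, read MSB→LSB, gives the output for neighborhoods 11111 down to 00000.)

  nb #####: next=#  (t=7,i=14, bit31=1)
  nb ####.: next=#  (t=1,i=15, bit30=1)
  nb ###.#: next=.  (t=0,i=3, bit29=0)
  nb ###..: next=#  (t=2,i=10, bit28=1)
  nb ##.##: next=.  (t=0,i=4, bit27=0)
  nb ##.#.: next=.  (t=0,i=7, bit26=0)
  nb ##..#: next=.  (t=0,i=12, bit25=0)
  nb ##...: next=#  (t=2,i=11, bit24=1)
  nb #.###: next=#  (t=0,i=1, bit23=1)
  nb #.##.: next=#  (t=0,i=5, bit22=1)
  nb #.#.#: next=#  (t=0,i=8, bit21=1)
  nb #.#..: next=#  (t=1,i=10, bit20=1)
  nb #..##: next=.  (t=1,i=4, bit19=0)
  nb #..#.: next=#  (t=0,i=13, bit18=1)
  nb #...#: next=.  (t=2,i=3, bit17=0)
  nb #....: next=.  (t=2,i=12, bit16=0)
  nb .####: next=.  (t=1,i=14, bit15=0)
  nb .###.: next=#  (t=0,i=2, bit14=1)
  nb .##.#: next=#  (t=0,i=6, bit13=1)
  nb .##..: next=.  (t=0,i=11, bit12=0)
  nb .#.##: next=.  (t=0,i=0, bit11=0)
  nb .#.#.: next=#  (t=0,i=15, bit10=1)
  nb .#..#: next=.  (t=1,i=11, bit9=0)
  nb .#...: next=#  (t=2,i=2, bit8=1)
  nb ..###: next=.  (t=1,i=13, bit7=0)
  nb ..##.: next=#  (t=1,i=5, bit6=1)
  nb ..#.#: next=#  (t=0,i=14, bit5=1)
  nb ..#..: next=.  (t=2,i=1, bit4=0)
  nb ...##: next=#  (t=2,i=4, bit3=1)
  nb ...#.: next=.  (t=2,i=14, bit2=0)
  nb ....#: next=.  (t=2,i=13, bit1=0)
  nb .....: next=#  (t=3,i=14, bit0=1)
  bits 11010001111101000110010101101001 = 3522454889

3522454889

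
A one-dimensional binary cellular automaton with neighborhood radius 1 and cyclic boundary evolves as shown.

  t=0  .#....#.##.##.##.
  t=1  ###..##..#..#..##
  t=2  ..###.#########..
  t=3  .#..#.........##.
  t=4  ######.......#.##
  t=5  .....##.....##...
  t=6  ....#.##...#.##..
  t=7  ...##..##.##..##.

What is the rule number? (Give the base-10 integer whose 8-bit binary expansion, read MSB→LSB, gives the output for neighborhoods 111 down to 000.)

  ### -> .   bit 7 = 0  t=1,i=0
  ##. -> #   bit 6 = 1  t=0,i=9
  #.# -> .   bit 5 = 0  t=0,i=7
  #.. -> #   bit 4 = 1  t=0,i=2
  .## -> .   bit 3 = 0  t=0,i=8
  .#. -> #   bit 2 = 1  t=0,i=1
  ..# -> #   bit 1 = 1  t=0,i=0
  ... -> .   bit 0 = 0  t=0,i=3
  bits 01010110 = 86

86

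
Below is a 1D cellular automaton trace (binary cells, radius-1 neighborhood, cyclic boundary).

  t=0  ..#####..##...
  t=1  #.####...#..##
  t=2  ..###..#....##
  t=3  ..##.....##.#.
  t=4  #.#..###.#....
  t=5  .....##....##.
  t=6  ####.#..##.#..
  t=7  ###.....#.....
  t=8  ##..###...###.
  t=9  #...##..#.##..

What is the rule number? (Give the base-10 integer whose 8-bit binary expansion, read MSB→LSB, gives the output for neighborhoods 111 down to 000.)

  ###|#  b7=1 t=0,i=3
  ##.|.  b6=0 t=0,i=6
  #.#|.  b5=0 t=1,i=1
  #..|.  b4=0 t=0,i=7
  .##|#  b3=1 t=0,i=2
  .#.|.  b2=0 t=1,i=9
  ..#|.  b1=0 t=0,i=1
  ...|#  b0=1 t=0,i=0
  bits 10001001 = 137

137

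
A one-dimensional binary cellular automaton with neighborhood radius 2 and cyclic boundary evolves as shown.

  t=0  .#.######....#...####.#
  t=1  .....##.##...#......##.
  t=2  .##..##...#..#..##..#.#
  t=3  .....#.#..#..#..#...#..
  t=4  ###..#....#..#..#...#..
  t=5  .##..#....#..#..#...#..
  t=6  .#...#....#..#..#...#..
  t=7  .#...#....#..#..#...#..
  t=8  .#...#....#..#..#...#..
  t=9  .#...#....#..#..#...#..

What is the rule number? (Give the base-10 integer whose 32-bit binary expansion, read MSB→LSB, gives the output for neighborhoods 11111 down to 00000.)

3036700785

  #####|#  b31=1 t=0,i=5
  ####.|.  b30=0 t=0,i=7
  ###.#|#  b29=1 t=0,i=20
  ###..|#  b28=1 t=0,i=8
  ##.##|.  b27=0 t=1,i=7
  ##.#.|#  b26=1 t=0,i=21
  ##..#|.  b25=0 t=2,i=3
  ##...|#  b24=1 t=0,i=9
  #.###|.  b23=0 t=0,i=3
  #.##.|.  b22=0 t=1,i=8
  #.#.#|.  b21=0 t=0,i=1
  #.#..|.  b20=0 t=3,i=7
  #..##|.  b19=0 t=2,i=4
  #..#.|.  b18=0 t=2,i=12
  #...#|.  b17=0 t=0,i=15
  #....|.  b16=0 t=0,i=10
  .####|.  b15=0 t=0,i=4
  .###.|#  b14=1 t=4,i=1
  .##.#|#  b13=1 t=1,i=6
  .##..|.  b12=0 t=1,i=9
  .#.##|.  b11=0 t=0,i=2
  .#.#.|.  b10=0 t=0,i=0
  .#..#|.  b9=0 t=2,i=11
  .#...|.  b8=0 t=0,i=14
  ..###|.  b7=0 t=0,i=17
  ..##.|#  b6=1 t=1,i=5
  ..#.#|#  b5=1 t=2,i=20
  ..#..|#  b4=1 t=0,i=13
  ...##|.  b3=0 t=0,i=16
  ...#.|.  b2=0 t=0,i=12
  ....#|.  b1=0 t=0,i=11
  .....|#  b0=1 t=1,i=1
  bits 10110101000000000110000001110001 = 3036700785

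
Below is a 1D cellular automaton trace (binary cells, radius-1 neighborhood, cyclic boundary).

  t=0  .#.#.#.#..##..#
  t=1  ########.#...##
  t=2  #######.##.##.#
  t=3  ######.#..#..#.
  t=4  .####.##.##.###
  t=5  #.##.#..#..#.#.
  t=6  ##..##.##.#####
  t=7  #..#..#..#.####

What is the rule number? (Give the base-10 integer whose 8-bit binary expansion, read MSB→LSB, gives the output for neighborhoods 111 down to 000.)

  ###|#  b7=1 t=1,i=0
  ##.|.  b6=0 t=0,i=11
  #.#|#  b5=1 t=0,i=0
  #..|.  b4=0 t=0,i=8
  .##|.  b3=0 t=0,i=10
  .#.|#  b2=1 t=0,i=1
  ..#|#  b1=1 t=0,i=9
  ...|#  b0=1 t=1,i=11
  bits 10100111 = 167

167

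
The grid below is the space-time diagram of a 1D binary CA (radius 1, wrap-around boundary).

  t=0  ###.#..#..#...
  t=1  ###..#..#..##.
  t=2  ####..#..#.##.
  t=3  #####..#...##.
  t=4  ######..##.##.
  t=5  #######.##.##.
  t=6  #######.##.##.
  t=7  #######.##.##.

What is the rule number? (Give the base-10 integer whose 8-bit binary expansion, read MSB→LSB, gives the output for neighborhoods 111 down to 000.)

217

  [7] ### => #  t=0,i=1
  [6] ##. => #  t=0,i=2
  [5] #.# => .  t=0,i=3
  [4] #.. => #  t=0,i=5
  [3] .## => #  t=0,i=0
  [2] .#. => .  t=0,i=4
  [1] ..# => .  t=0,i=6
  [0] ... => #  t=0,i=12
  bits 11011001 = 217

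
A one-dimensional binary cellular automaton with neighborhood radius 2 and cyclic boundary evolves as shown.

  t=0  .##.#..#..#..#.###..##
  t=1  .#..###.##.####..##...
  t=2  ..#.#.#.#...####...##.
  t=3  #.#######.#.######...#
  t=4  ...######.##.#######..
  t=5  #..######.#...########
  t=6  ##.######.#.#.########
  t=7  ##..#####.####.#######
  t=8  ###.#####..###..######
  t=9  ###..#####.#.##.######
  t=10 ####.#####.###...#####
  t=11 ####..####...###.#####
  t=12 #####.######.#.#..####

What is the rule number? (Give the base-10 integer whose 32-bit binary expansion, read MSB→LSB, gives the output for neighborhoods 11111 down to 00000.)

  ##### -> #   bit 31 = 1  t=3,i=4
  ####. -> #   bit 30 = 1  t=1,i=13
  ###.# -> #   bit 29 = 1  t=1,i=6
  ###.. -> #   bit 28 = 1  t=0,i=17
  ##.## -> .   bit 27 = 0  t=0,i=0
  ##.#. -> .   bit 26 = 0  t=0,i=3
  ##..# -> #   bit 25 = 1  t=0,i=18
  ##... -> #   bit 24 = 1  t=1,i=19
  #.### -> .   bit 23 = 0  t=0,i=15
  #.##. -> #   bit 22 = 1  t=0,i=1
  #.#.# -> #   bit 21 = 1  t=2,i=4
  #.#.. -> #   bit 20 = 1  t=0,i=4
  #..## -> .   bit 19 = 0  t=0,i=19
  #..#. -> #   bit 18 = 1  t=0,i=6
  #...# -> #   bit 17 = 1  t=2,i=0
  #.... -> #   bit 16 = 1  t=1,i=20
  .#### -> #   bit 15 = 1  t=1,i=12
  .###. -> .   bit 14 = 0  t=0,i=16
  .##.# -> .   bit 13 = 0  t=0,i=2
  .##.. -> .   bit 12 = 0  t=1,i=18
  .#.## -> #   bit 11 = 1  t=0,i=14
  .#.#. -> #   bit 10 = 1  t=2,i=3
  .#..# -> #   bit 9 = 1  t=0,i=5
  .#... -> .   bit 8 = 0  t=2,i=9
  ..### -> #   bit 7 = 1  t=1,i=4
  ..##. -> .   bit 6 = 0  t=0,i=20
  ..#.# -> #   bit 5 = 1  t=0,i=13
  ..#.. -> .   bit 4 = 0  t=0,i=7
  ...## -> .   bit 3 = 0  t=2,i=11
  ...#. -> .   bit 2 = 0  t=1,i=0
  ....# -> .   bit 1 = 0  t=1,i=21
  ..... -> #   bit 0 = 1  t=4,i=0
  bits 11110011011101111000111010100001 = 4084698785

4084698785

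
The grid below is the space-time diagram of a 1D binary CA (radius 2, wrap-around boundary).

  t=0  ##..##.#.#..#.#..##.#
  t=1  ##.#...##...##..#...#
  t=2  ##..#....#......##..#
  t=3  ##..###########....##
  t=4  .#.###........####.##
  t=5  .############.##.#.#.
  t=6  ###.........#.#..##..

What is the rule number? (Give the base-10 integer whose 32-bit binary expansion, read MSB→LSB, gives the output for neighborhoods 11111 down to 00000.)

837406135

  #####|.  b31=0 t=3,i=6
  ####.|.  b30=0 t=3,i=0
  ###.#|#  b29=1 t=1,i=1
  ###..|#  b28=1 t=0,i=1
  ##.##|.  b27=0 t=0,i=19
  ##.#.|.  b26=0 t=0,i=6
  ##..#|.  b25=0 t=0,i=2
  ##...|#  b24=1 t=1,i=9
  #.###|#  b23=1 t=0,i=20
  #.##.|#  b22=1 t=4,i=19
  #.#.#|#  b21=1 t=0,i=7
  #.#..|.  b20=0 t=0,i=9
  #..##|#  b19=1 t=0,i=3
  #..#.|.  b18=0 t=0,i=11
  #...#|.  b17=0 t=1,i=5
  #....|#  b16=1 t=2,i=6
  .####|#  b15=1 t=3,i=5
  .###.|#  b14=1 t=0,i=0
  .##.#|.  b13=0 t=0,i=5
  .##..|.  b12=0 t=1,i=8
  .#.##|#  b11=1 t=4,i=2
  .#.#.|#  b10=1 t=0,i=8
  .#..#|.  b9=0 t=0,i=10
  .#...|#  b8=1 t=1,i=4
  ..###|#  b7=1 t=1,i=20
  ..##.|.  b6=0 t=0,i=4
  ..#.#|#  b5=1 t=0,i=12
  ..#..|#  b4=1 t=1,i=16
  ...##|.  b3=0 t=1,i=6
  ...#.|#  b2=1 t=2,i=8
  ....#|#  b1=1 t=2,i=7
  .....|#  b0=1 t=2,i=12
  bits 00110001111010011100110110110111 = 837406135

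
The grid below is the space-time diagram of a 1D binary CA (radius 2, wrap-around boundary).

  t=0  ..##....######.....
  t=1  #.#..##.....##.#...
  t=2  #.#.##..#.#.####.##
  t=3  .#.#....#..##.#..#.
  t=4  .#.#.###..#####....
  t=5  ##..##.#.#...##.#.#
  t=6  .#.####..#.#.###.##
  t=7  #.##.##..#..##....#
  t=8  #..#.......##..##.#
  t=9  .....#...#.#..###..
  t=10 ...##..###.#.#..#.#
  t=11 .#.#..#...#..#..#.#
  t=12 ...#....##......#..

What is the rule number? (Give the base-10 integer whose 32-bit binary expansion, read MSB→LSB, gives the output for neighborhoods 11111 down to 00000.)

1419454566

  nb #####: next=.  (t=0,i=10, bit31=0)
  nb ####.: next=#  (t=0,i=12, bit30=1)
  nb ###.#: next=.  (t=2,i=0, bit29=0)
  nb ###..: next=#  (t=0,i=13, bit28=1)
  nb ##.##: next=.  (t=2,i=16, bit27=0)
  nb ##.#.: next=#  (t=1,i=14, bit26=1)
  nb ##..#: next=.  (t=2,i=6, bit25=0)
  nb ##...: next=.  (t=0,i=4, bit24=0)
  nb #.###: next=#  (t=2,i=12, bit23=1)
  nb #.##.: next=.  (t=2,i=4, bit22=0)
  nb #.#.#: next=.  (t=2,i=2, bit21=0)
  nb #.#..: next=#  (t=1,i=2, bit20=1)
  nb #..##: next=#  (t=1,i=4, bit19=1)
  nb #..#.: next=.  (t=2,i=7, bit18=0)
  nb #...#: next=#  (t=1,i=17, bit17=1)
  nb #....: next=#  (t=0,i=5, bit16=1)
  nb .####: next=.  (t=0,i=9, bit15=0)
  nb .###.: next=.  (t=2,i=18, bit14=0)
  nb .##.#: next=#  (t=1,i=13, bit13=1)
  nb .##..: next=.  (t=0,i=3, bit12=0)
  nb .#.##: next=#  (t=2,i=3, bit11=1)
  nb .#.#.: next=.  (t=1,i=1, bit10=0)
  nb .#..#: next=.  (t=1,i=3, bit9=0)
  nb .#...: next=.  (t=1,i=16, bit8=0)
  nb ..###: next=.  (t=0,i=8, bit7=0)
  nb ..##.: next=#  (t=0,i=2, bit6=1)
  nb ..#.#: next=#  (t=1,i=0, bit5=1)
  nb ..#..: next=.  (t=3,i=8, bit4=0)
  nb ...##: next=.  (t=0,i=1, bit3=0)
  nb ...#.: next=#  (t=1,i=18, bit2=1)
  nb ....#: next=#  (t=0,i=0, bit1=1)
  nb .....: next=.  (t=0,i=16, bit0=0)
  bits 01010100100110110010100001100110 = 1419454566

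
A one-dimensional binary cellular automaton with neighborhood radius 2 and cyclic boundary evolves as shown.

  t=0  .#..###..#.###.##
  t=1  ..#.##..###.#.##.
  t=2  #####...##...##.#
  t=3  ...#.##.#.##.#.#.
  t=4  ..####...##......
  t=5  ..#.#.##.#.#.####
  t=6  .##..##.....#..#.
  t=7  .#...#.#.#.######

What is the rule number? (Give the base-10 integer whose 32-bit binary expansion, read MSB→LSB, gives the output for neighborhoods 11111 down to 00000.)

1229343477

  [31] ##### => .  t=2,i=1
  [30] ####. => #  t=2,i=3
  [29] ###.# => .  t=0,i=13
  [28] ###.. => .  t=0,i=6
  [27] ##.## => #  t=0,i=14
  [26] ##.#. => .  t=0,i=0
  [25] ##..# => .  t=0,i=7
  [24] ##... => #  t=1,i=16
  [23] #.### => .  t=0,i=11
  [22] #.##. => #  t=0,i=15
  [21] #.#.# => .  t=1,i=12
  [20] #.#.. => .  t=0,i=1
  [19] #..## => .  t=0,i=3
  [18] #..#. => #  t=0,i=8
  [17] #...# => #  t=1,i=0
  [16] #.... => .  t=3,i=0
  [15] .#### => .  t=2,i=0
  [14] .###. => #  t=0,i=5
  [13] .##.# => .  t=0,i=16
  [12] .##.. => .  t=1,i=5
  [11] .#.## => #  t=0,i=10
  [10] .#.#. => .  t=3,i=14
  [9] .#..# => #  t=0,i=2
  [8] .#... => .  t=3,i=16
  [7] ..### => #  t=0,i=4
  [6] ..##. => #  t=2,i=8
  [5] ..#.# => #  t=0,i=9
  [4] ..#.. => #  t=6,i=12
  [3] ...## => .  t=2,i=7
  [2] ...#. => #  t=1,i=1
  [1] ....# => .  t=3,i=1
  [0] ..... => #  t=4,i=13
  bits 01001001010001100100101011110101 = 1229343477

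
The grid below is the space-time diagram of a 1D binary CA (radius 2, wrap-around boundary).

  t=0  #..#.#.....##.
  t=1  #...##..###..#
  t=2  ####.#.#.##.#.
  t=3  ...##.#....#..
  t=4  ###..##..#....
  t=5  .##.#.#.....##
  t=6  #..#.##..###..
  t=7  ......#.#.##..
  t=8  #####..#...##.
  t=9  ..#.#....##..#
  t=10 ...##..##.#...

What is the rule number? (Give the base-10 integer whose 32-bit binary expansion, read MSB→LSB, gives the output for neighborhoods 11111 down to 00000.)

  ##### -> #   bit 31 = 1  t=8,i=2
  ####. -> .   bit 30 = 0  t=2,i=2
  ###.# -> #   bit 29 = 1  t=2,i=3
  ###.. -> #   bit 28 = 1  t=1,i=10
  ##.## -> #   bit 27 = 1  t=5,i=0
  ##.#. -> #   bit 26 = 1  t=0,i=13
  ##..# -> .   bit 25 = 0  t=1,i=6
  ##... -> #   bit 24 = 1  t=1,i=1
  #.### -> .   bit 23 = 0  t=2,i=0
  #.##. -> .   bit 22 = 0  t=2,i=9
  #.#.# -> .   bit 21 = 0  t=2,i=5
  #.#.. -> #   bit 20 = 1  t=0,i=0
  #..## -> #   bit 19 = 1  t=1,i=7
  #..#. -> .   bit 18 = 0  t=0,i=2
  #...# -> #   bit 17 = 1  t=1,i=2
  #.... -> .   bit 16 = 0  t=0,i=7
  .#### -> .   bit 15 = 0  t=2,i=1
  .###. -> #   bit 14 = 1  t=1,i=9
  .##.# -> .   bit 13 = 0  t=0,i=12
  .##.. -> #   bit 12 = 1  t=1,i=0
  .#.## -> .   bit 11 = 0  t=2,i=8
  .#.#. -> #   bit 10 = 1  t=0,i=4
  .#..# -> .   bit 9 = 0  t=0,i=1
  .#... -> .   bit 8 = 0  t=0,i=6
  ..### -> .   bit 7 = 0  t=1,i=8
  ..##. -> .   bit 6 = 0  t=0,i=11
  ..#.# -> .   bit 5 = 0  t=0,i=3
  ..#.. -> .   bit 4 = 0  t=3,i=11
  ...## -> #   bit 3 = 1  t=0,i=10
  ...#. -> .   bit 2 = 0  t=3,i=10
  ....# -> #   bit 1 = 1  t=0,i=9
  ..... -> #   bit 0 = 1  t=0,i=8
  bits 10111101000110100101010000001011 = 3172619275

3172619275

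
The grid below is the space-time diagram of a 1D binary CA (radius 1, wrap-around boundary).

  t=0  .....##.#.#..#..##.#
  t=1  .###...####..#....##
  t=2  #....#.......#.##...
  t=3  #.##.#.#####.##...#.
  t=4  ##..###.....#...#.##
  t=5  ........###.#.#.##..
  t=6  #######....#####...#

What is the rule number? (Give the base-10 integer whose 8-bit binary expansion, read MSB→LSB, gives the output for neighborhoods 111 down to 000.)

37

  ### -> .   bit 7 = 0  t=1,i=2
  ##. -> .   bit 6 = 0  t=0,i=6
  #.# -> #   bit 5 = 1  t=0,i=7
  #.. -> .   bit 4 = 0  t=0,i=0
  .## -> .   bit 3 = 0  t=0,i=5
  .#. -> #   bit 2 = 1  t=0,i=8
  ..# -> .   bit 1 = 0  t=0,i=4
  ... -> #   bit 0 = 1  t=0,i=1
  bits 00100101 = 37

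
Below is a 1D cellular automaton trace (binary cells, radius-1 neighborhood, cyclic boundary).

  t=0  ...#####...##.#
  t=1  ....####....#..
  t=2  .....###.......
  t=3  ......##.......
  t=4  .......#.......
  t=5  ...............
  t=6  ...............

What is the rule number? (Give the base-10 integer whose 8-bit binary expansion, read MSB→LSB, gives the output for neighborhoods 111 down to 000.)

  ### -> #   bit 7 = 1  t=0,i=4
  ##. -> #   bit 6 = 1  t=0,i=7
  #.# -> .   bit 5 = 0  t=0,i=13
  #.. -> .   bit 4 = 0  t=0,i=0
  .## -> .   bit 3 = 0  t=0,i=3
  .#. -> .   bit 2 = 0  t=0,i=14
  ..# -> .   bit 1 = 0  t=0,i=2
  ... -> .   bit 0 = 0  t=0,i=1
  bits 11000000 = 192

192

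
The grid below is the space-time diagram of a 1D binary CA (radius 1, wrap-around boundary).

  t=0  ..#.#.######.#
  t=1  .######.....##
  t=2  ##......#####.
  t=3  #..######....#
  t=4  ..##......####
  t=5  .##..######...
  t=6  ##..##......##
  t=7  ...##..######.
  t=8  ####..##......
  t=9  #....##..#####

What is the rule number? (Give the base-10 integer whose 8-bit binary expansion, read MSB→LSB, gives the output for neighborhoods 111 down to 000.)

  nb ###: next=.  (t=0,i=7, bit7=0)
  nb ##.: next=.  (t=0,i=11, bit6=0)
  nb #.#: next=#  (t=0,i=3, bit5=1)
  nb #..: next=.  (t=0,i=0, bit4=0)
  nb .##: next=#  (t=0,i=6, bit3=1)
  nb .#.: next=#  (t=0,i=2, bit2=1)
  nb ..#: next=#  (t=0,i=1, bit1=1)
  nb ...: next=#  (t=1,i=8, bit0=1)
  bits 00101111 = 47

47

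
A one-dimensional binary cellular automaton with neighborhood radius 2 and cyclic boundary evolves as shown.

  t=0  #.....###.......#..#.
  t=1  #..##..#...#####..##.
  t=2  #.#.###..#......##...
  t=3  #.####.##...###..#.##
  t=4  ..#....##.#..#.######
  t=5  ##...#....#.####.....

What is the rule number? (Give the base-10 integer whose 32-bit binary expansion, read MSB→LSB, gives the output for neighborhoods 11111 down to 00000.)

  #####|.  b31=0 t=1,i=13
  ####.|.  b30=0 t=1,i=14
  ###.#|.  b29=0 t=3,i=0
  ###..|.  b28=0 t=0,i=8
  ##.##|.  b27=0 t=3,i=1
  ##.#.|.  b26=0 t=1,i=20
  ##..#|#  b25=1 t=1,i=5
  ##...|.  b24=0 t=0,i=9
  #.###|#  b23=1 t=2,i=4
  #.##.|#  b22=1 t=3,i=7
  #.#.#|#  b21=1 t=2,i=2
  #.#..|#  b20=1 t=0,i=0
  #..##|#  b19=1 t=1,i=2
  #..#.|#  b18=1 t=0,i=18
  #...#|#  b17=1 t=1,i=9
  #....|.  b16=0 t=0,i=2
  .####|.  b15=0 t=1,i=12
  .###.|#  b14=1 t=0,i=7
  .##.#|.  b13=0 t=1,i=19
  .##..|#  b12=1 t=1,i=4
  .#.##|#  b11=1 t=2,i=3
  .#.#.|.  b10=0 t=0,i=20
  .#..#|.  b9=0 t=0,i=17
  .#...|.  b8=0 t=0,i=1
  ..###|.  b7=0 t=0,i=6
  ..##.|.  b6=0 t=1,i=3
  ..#.#|#  b5=1 t=0,i=19
  ..#..|.  b4=0 t=0,i=16
  ...##|.  b3=0 t=0,i=5
  ...#.|#  b2=1 t=0,i=15
  ....#|#  b1=1 t=0,i=4
  .....|#  b0=1 t=0,i=3
  bits 00000010111111100101100000100111 = 50223143

50223143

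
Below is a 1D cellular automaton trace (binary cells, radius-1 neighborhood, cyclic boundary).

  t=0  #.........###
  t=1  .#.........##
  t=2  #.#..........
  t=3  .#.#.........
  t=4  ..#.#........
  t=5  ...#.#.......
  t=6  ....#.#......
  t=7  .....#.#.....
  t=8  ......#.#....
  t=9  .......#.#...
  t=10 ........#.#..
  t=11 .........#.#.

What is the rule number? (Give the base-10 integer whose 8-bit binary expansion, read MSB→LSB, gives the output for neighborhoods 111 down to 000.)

176

  ### -> #   bit 7 = 1  t=0,i=11
  ##. -> .   bit 6 = 0  t=0,i=0
  #.# -> #   bit 5 = 1  t=1,i=0
  #.. -> #   bit 4 = 1  t=0,i=1
  .## -> .   bit 3 = 0  t=0,i=10
  .#. -> .   bit 2 = 0  t=1,i=1
  ..# -> .   bit 1 = 0  t=0,i=9
  ... -> .   bit 0 = 0  t=0,i=2
  bits 10110000 = 176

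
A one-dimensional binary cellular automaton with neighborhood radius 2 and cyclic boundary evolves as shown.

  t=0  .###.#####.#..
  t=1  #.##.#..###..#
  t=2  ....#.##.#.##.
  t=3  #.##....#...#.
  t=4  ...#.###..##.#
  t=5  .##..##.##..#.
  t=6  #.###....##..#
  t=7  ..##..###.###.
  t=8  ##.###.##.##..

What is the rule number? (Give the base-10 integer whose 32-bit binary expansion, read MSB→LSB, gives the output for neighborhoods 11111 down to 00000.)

  [31] ##### => .  t=0,i=7
  [30] ####. => #  t=0,i=8
  [29] ###.# => #  t=0,i=3
  [28] ###.. => .  t=1,i=10
  [27] ##.## => .  t=0,i=4
  [26] ##.#. => #  t=0,i=10
  [25] ##..# => #  t=1,i=11
  [24] ##... => .  t=2,i=13
  [23] #.### => #  t=0,i=5
  [22] #.##. => .  t=1,i=2
  [21] #.#.# => .  t=2,i=9
  [20] #.#.. => .  t=0,i=11
  [19] #..## => #  t=1,i=7
  [18] #..#. => .  t=5,i=11
  [17] #...# => #  t=0,i=13
  [16] #.... => #  t=2,i=0
  [15] .#### => .  t=0,i=6
  [14] .###. => #  t=0,i=2
  [13] .##.# => .  t=1,i=0
  [12] .##.. => #  t=2,i=12
  [11] .#.## => .  t=2,i=5
  [10] .#.#. => #  t=3,i=13
  [9] .#..# => #  t=1,i=6
  [8] .#... => .  t=0,i=12
  [7] ..### => .  t=0,i=1
  [6] ..##. => .  t=1,i=13
  [5] ..#.# => .  t=2,i=4
  [4] ..#.. => .  t=3,i=8
  [3] ...## => #  t=0,i=0
  [2] ...#. => #  t=2,i=3
  [1] ....# => #  t=2,i=2
  [0] ..... => .  t=2,i=1
  bits 01100110100010110101011000001110 = 1720407566

1720407566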